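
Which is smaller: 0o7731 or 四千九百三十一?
Convert 0o7731 (octal) → 7×512 + 7×64 + 3×8 + 1 = 4057 (decimal)
Convert 四千九百三十一 (Chinese numeral) → 4×1000 + 9×100 + 3×10 + 1 = 4931 (decimal)
Compare 4057 vs 4931: smaller = 4057
4057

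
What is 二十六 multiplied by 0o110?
Convert 二十六 (Chinese numeral) → 2×10 + 6 = 26 (decimal)
Convert 0o110 (octal) → 1×64 + 1×8 = 72 (decimal)
Compute 26 × 72 = 1872
1872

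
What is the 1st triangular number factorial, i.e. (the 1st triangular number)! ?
Convert the 1st triangular number (triangular index) → 1×2/2 = 1 (decimal)
Compute 1! = 1
1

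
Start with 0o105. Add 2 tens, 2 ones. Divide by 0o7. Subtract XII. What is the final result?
Convert 0o105 (octal) → 1×64 + 5 = 69 (decimal)
Start: 69
Convert 2 tens, 2 ones (place-value notation) → 2×10 + 2 = 22 (decimal)
69 + 22 = 91
Convert 0o7 (octal) → 7 (decimal)
91 ÷ 7 = 13
Convert XII (Roman numeral) → 10 + 1 + 1 = 12 (decimal)
13 - 12 = 1
1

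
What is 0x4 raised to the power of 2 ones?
Convert 0x4 (hexadecimal) → 4 (decimal)
Convert 2 ones (place-value notation) → 2 (decimal)
Compute 4 ^ 2 = 16
16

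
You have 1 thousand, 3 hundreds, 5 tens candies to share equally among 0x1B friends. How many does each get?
Convert 1 thousand, 3 hundreds, 5 tens (place-value notation) → 1×1000 + 3×100 + 5×10 = 1350 (decimal)
Convert 0x1B (hexadecimal) → 1×16 + 11 = 27 (decimal)
Compute 1350 ÷ 27 = 50
50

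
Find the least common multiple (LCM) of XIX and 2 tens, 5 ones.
Convert XIX (Roman numeral) → 10 + 9 = 19 (decimal)
Convert 2 tens, 5 ones (place-value notation) → 2×10 + 5 = 25 (decimal)
Compute lcm(19, 25) = 475
475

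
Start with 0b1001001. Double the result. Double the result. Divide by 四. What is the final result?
Convert 0b1001001 (binary) → 64 + 8 + 1 = 73 (decimal)
Start: 73
73 × 2 = 146
146 × 2 = 292
Convert 四 (Chinese numeral) → 4 (decimal)
292 ÷ 4 = 73
73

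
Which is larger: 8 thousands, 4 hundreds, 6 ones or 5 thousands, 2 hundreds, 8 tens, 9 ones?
Convert 8 thousands, 4 hundreds, 6 ones (place-value notation) → 8×1000 + 4×100 + 6 = 8406 (decimal)
Convert 5 thousands, 2 hundreds, 8 tens, 9 ones (place-value notation) → 5×1000 + 2×100 + 8×10 + 9 = 5289 (decimal)
Compare 8406 vs 5289: larger = 8406
8406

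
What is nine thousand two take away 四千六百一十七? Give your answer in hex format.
Convert nine thousand two (English words) → 9×1000 + 2 = 9002 (decimal)
Convert 四千六百一十七 (Chinese numeral) → 4×1000 + 6×100 + 1×10 + 7 = 4617 (decimal)
Compute 9002 - 4617 = 4385
Convert 4385 (decimal) → 4385 = 1×4096 + 1×256 + 2×16 + 1 → 0x1121 (hexadecimal)
0x1121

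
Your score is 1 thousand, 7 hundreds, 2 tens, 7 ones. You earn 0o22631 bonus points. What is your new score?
Convert 1 thousand, 7 hundreds, 2 tens, 7 ones (place-value notation) → 1×1000 + 7×100 + 2×10 + 7 = 1727 (decimal)
Convert 0o22631 (octal) → 2×4096 + 2×512 + 6×64 + 3×8 + 1 = 9625 (decimal)
Compute 1727 + 9625 = 11352
11352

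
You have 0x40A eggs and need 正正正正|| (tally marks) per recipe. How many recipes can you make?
Convert 0x40A (hexadecimal) → 4×256 + 10 = 1034 (decimal)
Convert 正正正正|| (tally marks) → 5 + 5 + 5 + 5 + 2 = 22 (decimal)
Compute 1034 ÷ 22 = 47
47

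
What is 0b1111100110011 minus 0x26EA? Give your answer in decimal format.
Convert 0b1111100110011 (binary) → 4096 + 2048 + 1024 + 512 + 256 + 32 + 16 + 2 + 1 = 7987 (decimal)
Convert 0x26EA (hexadecimal) → 2×4096 + 6×256 + 14×16 + 10 = 9962 (decimal)
Compute 7987 - 9962 = -1975
-1975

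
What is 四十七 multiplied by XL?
Convert 四十七 (Chinese numeral) → 4×10 + 7 = 47 (decimal)
Convert XL (Roman numeral) → 40 (decimal)
Compute 47 × 40 = 1880
1880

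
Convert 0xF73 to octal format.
Convert 0xF73 (hexadecimal) → 15×256 + 7×16 + 3 = 3955 (decimal)
Convert 3955 (decimal) → 3955 = 7×512 + 5×64 + 6×8 + 3 → 0o7563 (octal)
0o7563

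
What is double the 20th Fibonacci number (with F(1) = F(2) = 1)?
The 20th Fibonacci number (with F(1) = F(2) = 1) = 6765
Compute 6765 × 2 = 13530
13530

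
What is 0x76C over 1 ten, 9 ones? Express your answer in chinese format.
Convert 0x76C (hexadecimal) → 7×256 + 6×16 + 12 = 1900 (decimal)
Convert 1 ten, 9 ones (place-value notation) → 1×10 + 9 = 19 (decimal)
Compute 1900 ÷ 19 = 100
Convert 100 (decimal) → 100 = 1×100 → 一百 (Chinese numeral)
一百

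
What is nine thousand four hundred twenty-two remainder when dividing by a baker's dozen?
Convert nine thousand four hundred twenty-two (English words) → 9×1000 + 4×100 + 22 = 9422 (decimal)
Convert a baker's dozen (colloquial) → 13 (decimal)
Compute 9422 mod 13 = 10
10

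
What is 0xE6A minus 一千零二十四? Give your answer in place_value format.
Convert 0xE6A (hexadecimal) → 14×256 + 6×16 + 10 = 3690 (decimal)
Convert 一千零二十四 (Chinese numeral) → 1×1000 + 2×10 + 4 = 1024 (decimal)
Compute 3690 - 1024 = 2666
Convert 2666 (decimal) → 2666 = 2×1000 + 6×100 + 6×10 + 6 → 2 thousands, 6 hundreds, 6 tens, 6 ones (place-value notation)
2 thousands, 6 hundreds, 6 tens, 6 ones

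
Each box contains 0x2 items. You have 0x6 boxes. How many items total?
Convert 0x2 (hexadecimal) → 2 (decimal)
Convert 0x6 (hexadecimal) → 6 (decimal)
Compute 2 × 6 = 12
12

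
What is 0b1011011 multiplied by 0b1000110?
Convert 0b1011011 (binary) → 64 + 16 + 8 + 2 + 1 = 91 (decimal)
Convert 0b1000110 (binary) → 64 + 4 + 2 = 70 (decimal)
Compute 91 × 70 = 6370
6370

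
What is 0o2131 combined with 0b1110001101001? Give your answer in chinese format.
Convert 0o2131 (octal) → 2×512 + 1×64 + 3×8 + 1 = 1113 (decimal)
Convert 0b1110001101001 (binary) → 4096 + 2048 + 1024 + 64 + 32 + 8 + 1 = 7273 (decimal)
Compute 1113 + 7273 = 8386
Convert 8386 (decimal) → 8386 = 8×1000 + 3×100 + 8×10 + 6 → 八千三百八十六 (Chinese numeral)
八千三百八十六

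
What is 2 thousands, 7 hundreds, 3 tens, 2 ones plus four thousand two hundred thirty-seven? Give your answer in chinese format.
Convert 2 thousands, 7 hundreds, 3 tens, 2 ones (place-value notation) → 2×1000 + 7×100 + 3×10 + 2 = 2732 (decimal)
Convert four thousand two hundred thirty-seven (English words) → 4×1000 + 2×100 + 37 = 4237 (decimal)
Compute 2732 + 4237 = 6969
Convert 6969 (decimal) → 6969 = 6×1000 + 9×100 + 6×10 + 9 → 六千九百六十九 (Chinese numeral)
六千九百六十九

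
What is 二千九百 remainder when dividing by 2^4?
Convert 二千九百 (Chinese numeral) → 2×1000 + 9×100 = 2900 (decimal)
Convert 2^4 (power) → 16 (decimal)
Compute 2900 mod 16 = 4
4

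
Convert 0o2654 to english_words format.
Convert 0o2654 (octal) → 2×512 + 6×64 + 5×8 + 4 = 1452 (decimal)
Convert 1452 (decimal) → 1452 = 1×1000 + 4×100 + 52 → one thousand four hundred fifty-two (English words)
one thousand four hundred fifty-two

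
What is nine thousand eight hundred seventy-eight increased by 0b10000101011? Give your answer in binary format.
Convert nine thousand eight hundred seventy-eight (English words) → 9×1000 + 8×100 + 78 = 9878 (decimal)
Convert 0b10000101011 (binary) → 1024 + 32 + 8 + 2 + 1 = 1067 (decimal)
Compute 9878 + 1067 = 10945
Convert 10945 (decimal) → 10945 = 8192 + 2048 + 512 + 128 + 64 + 1 → 0b10101011000001 (binary)
0b10101011000001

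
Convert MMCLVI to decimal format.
Convert MMCLVI (Roman numeral) → 1000 + 1000 + 100 + 50 + 5 + 1 = 2156 (decimal)
2156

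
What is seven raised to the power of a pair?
Convert seven (English words) → 7 (decimal)
Convert a pair (colloquial) → 2 (decimal)
Compute 7 ^ 2 = 49
49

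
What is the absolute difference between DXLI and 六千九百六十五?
Convert DXLI (Roman numeral) → 500 + 40 + 1 = 541 (decimal)
Convert 六千九百六十五 (Chinese numeral) → 6×1000 + 9×100 + 6×10 + 5 = 6965 (decimal)
Compute |541 - 6965| = 6424
6424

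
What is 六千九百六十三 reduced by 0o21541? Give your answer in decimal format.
Convert 六千九百六十三 (Chinese numeral) → 6×1000 + 9×100 + 6×10 + 3 = 6963 (decimal)
Convert 0o21541 (octal) → 2×4096 + 1×512 + 5×64 + 4×8 + 1 = 9057 (decimal)
Compute 6963 - 9057 = -2094
-2094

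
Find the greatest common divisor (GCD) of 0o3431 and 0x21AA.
Convert 0o3431 (octal) → 3×512 + 4×64 + 3×8 + 1 = 1817 (decimal)
Convert 0x21AA (hexadecimal) → 2×4096 + 1×256 + 10×16 + 10 = 8618 (decimal)
Compute gcd(1817, 8618) = 1
1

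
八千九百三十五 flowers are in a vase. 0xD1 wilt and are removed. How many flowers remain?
Convert 八千九百三十五 (Chinese numeral) → 8×1000 + 9×100 + 3×10 + 5 = 8935 (decimal)
Convert 0xD1 (hexadecimal) → 13×16 + 1 = 209 (decimal)
Compute 8935 - 209 = 8726
8726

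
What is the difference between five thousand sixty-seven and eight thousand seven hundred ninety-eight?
Convert five thousand sixty-seven (English words) → 5×1000 + 67 = 5067 (decimal)
Convert eight thousand seven hundred ninety-eight (English words) → 8×1000 + 7×100 + 98 = 8798 (decimal)
Difference: |5067 - 8798| = 3731
3731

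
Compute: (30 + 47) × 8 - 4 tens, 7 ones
Convert 4 tens, 7 ones (place-value notation) → 4×10 + 7 = 47 (decimal)
Expression in decimal: (30 + 47) × 8 - 47
Parentheses first: 30 + 47 = 77
Multiply: 77 × 8 = 616
Subtract: 616 - 47 = 569
569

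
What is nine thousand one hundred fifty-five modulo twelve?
Convert nine thousand one hundred fifty-five (English words) → 9×1000 + 1×100 + 55 = 9155 (decimal)
Convert twelve (English words) → 12 (decimal)
Compute 9155 mod 12 = 11
11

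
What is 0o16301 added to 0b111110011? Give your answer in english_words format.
Convert 0o16301 (octal) → 1×4096 + 6×512 + 3×64 + 1 = 7361 (decimal)
Convert 0b111110011 (binary) → 256 + 128 + 64 + 32 + 16 + 2 + 1 = 499 (decimal)
Compute 7361 + 499 = 7860
Convert 7860 (decimal) → 7860 = 7×1000 + 8×100 + 60 → seven thousand eight hundred sixty (English words)
seven thousand eight hundred sixty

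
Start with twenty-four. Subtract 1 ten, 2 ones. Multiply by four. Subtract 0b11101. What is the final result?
Convert twenty-four (English words) → 24 (decimal)
Start: 24
Convert 1 ten, 2 ones (place-value notation) → 1×10 + 2 = 12 (decimal)
24 - 12 = 12
Convert four (English words) → 4 (decimal)
12 × 4 = 48
Convert 0b11101 (binary) → 16 + 8 + 4 + 1 = 29 (decimal)
48 - 29 = 19
19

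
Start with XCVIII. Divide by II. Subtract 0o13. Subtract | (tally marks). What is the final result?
Convert XCVIII (Roman numeral) → 90 + 5 + 1 + 1 + 1 = 98 (decimal)
Start: 98
Convert II (Roman numeral) → 1 + 1 = 2 (decimal)
98 ÷ 2 = 49
Convert 0o13 (octal) → 1×8 + 3 = 11 (decimal)
49 - 11 = 38
Convert | (tally marks) → 1 (decimal)
38 - 1 = 37
37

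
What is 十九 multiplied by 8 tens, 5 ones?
Convert 十九 (Chinese numeral) → 1×10 + 9 = 19 (decimal)
Convert 8 tens, 5 ones (place-value notation) → 8×10 + 5 = 85 (decimal)
Compute 19 × 85 = 1615
1615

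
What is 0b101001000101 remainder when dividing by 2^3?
Convert 0b101001000101 (binary) → 2048 + 512 + 64 + 4 + 1 = 2629 (decimal)
Convert 2^3 (power) → 8 (decimal)
Compute 2629 mod 8 = 5
5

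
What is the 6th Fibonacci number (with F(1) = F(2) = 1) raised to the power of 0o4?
Convert the 6th Fibonacci number (with F(1) = F(2) = 1) (Fibonacci index) → 1, 1, 2, 3, 5, 8 → 8 (decimal)
Convert 0o4 (octal) → 4 (decimal)
Compute 8 ^ 4 = 4096
4096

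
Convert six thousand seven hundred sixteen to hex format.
Convert six thousand seven hundred sixteen (English words) → 6×1000 + 7×100 + 16 = 6716 (decimal)
Convert 6716 (decimal) → 6716 = 1×4096 + 10×256 + 3×16 + 12 → 0x1A3C (hexadecimal)
0x1A3C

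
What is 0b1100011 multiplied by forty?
Convert 0b1100011 (binary) → 64 + 32 + 2 + 1 = 99 (decimal)
Convert forty (English words) → 40 (decimal)
Compute 99 × 40 = 3960
3960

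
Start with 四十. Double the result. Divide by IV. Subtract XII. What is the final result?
Convert 四十 (Chinese numeral) → 4×10 = 40 (decimal)
Start: 40
40 × 2 = 80
Convert IV (Roman numeral) → 4 (decimal)
80 ÷ 4 = 20
Convert XII (Roman numeral) → 10 + 1 + 1 = 12 (decimal)
20 - 12 = 8
8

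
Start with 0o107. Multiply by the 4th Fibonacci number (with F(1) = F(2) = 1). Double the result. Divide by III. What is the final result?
Convert 0o107 (octal) → 1×64 + 7 = 71 (decimal)
Start: 71
Convert the 4th Fibonacci number (with F(1) = F(2) = 1) (Fibonacci index) → 1, 1, 2, 3 → 3 (decimal)
71 × 3 = 213
213 × 2 = 426
Convert III (Roman numeral) → 1 + 1 + 1 = 3 (decimal)
426 ÷ 3 = 142
142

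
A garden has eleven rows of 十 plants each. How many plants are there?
Convert 十 (Chinese numeral) → 1×10 = 10 (decimal)
Convert eleven (English words) → 11 (decimal)
Compute 10 × 11 = 110
110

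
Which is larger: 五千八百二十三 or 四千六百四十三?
Convert 五千八百二十三 (Chinese numeral) → 5×1000 + 8×100 + 2×10 + 3 = 5823 (decimal)
Convert 四千六百四十三 (Chinese numeral) → 4×1000 + 6×100 + 4×10 + 3 = 4643 (decimal)
Compare 5823 vs 4643: larger = 5823
5823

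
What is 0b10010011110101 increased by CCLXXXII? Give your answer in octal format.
Convert 0b10010011110101 (binary) → 8192 + 1024 + 128 + 64 + 32 + 16 + 4 + 1 = 9461 (decimal)
Convert CCLXXXII (Roman numeral) → 100 + 100 + 50 + 10 + 10 + 10 + 1 + 1 = 282 (decimal)
Compute 9461 + 282 = 9743
Convert 9743 (decimal) → 9743 = 2×4096 + 3×512 + 1×8 + 7 → 0o23017 (octal)
0o23017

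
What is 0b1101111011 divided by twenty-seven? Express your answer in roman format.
Convert 0b1101111011 (binary) → 512 + 256 + 64 + 32 + 16 + 8 + 2 + 1 = 891 (decimal)
Convert twenty-seven (English words) → 27 (decimal)
Compute 891 ÷ 27 = 33
Convert 33 (decimal) → 33 = 10 + 10 + 10 + 1 + 1 + 1 → XXXIII (Roman numeral)
XXXIII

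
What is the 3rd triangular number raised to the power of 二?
Convert the 3rd triangular number (triangular index) → 3×4/2 = 6 (decimal)
Convert 二 (Chinese numeral) → 2 (decimal)
Compute 6 ^ 2 = 36
36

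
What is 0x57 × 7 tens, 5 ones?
Convert 0x57 (hexadecimal) → 5×16 + 7 = 87 (decimal)
Convert 7 tens, 5 ones (place-value notation) → 7×10 + 5 = 75 (decimal)
Compute 87 × 75 = 6525
6525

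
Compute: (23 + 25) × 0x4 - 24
Convert 0x4 (hexadecimal) → 4 (decimal)
Expression in decimal: (23 + 25) × 4 - 24
Parentheses first: 23 + 25 = 48
Multiply: 48 × 4 = 192
Subtract: 192 - 24 = 168
168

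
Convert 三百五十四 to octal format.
Convert 三百五十四 (Chinese numeral) → 3×100 + 5×10 + 4 = 354 (decimal)
Convert 354 (decimal) → 354 = 5×64 + 4×8 + 2 → 0o542 (octal)
0o542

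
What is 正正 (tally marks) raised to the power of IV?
Convert 正正 (tally marks) → 5 + 5 = 10 (decimal)
Convert IV (Roman numeral) → 4 (decimal)
Compute 10 ^ 4 = 10000
10000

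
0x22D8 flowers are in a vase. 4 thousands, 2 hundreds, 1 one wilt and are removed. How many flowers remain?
Convert 0x22D8 (hexadecimal) → 2×4096 + 2×256 + 13×16 + 8 = 8920 (decimal)
Convert 4 thousands, 2 hundreds, 1 one (place-value notation) → 4×1000 + 2×100 + 1 = 4201 (decimal)
Compute 8920 - 4201 = 4719
4719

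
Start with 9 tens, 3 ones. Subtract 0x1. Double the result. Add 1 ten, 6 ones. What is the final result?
Convert 9 tens, 3 ones (place-value notation) → 9×10 + 3 = 93 (decimal)
Start: 93
Convert 0x1 (hexadecimal) → 1 (decimal)
93 - 1 = 92
92 × 2 = 184
Convert 1 ten, 6 ones (place-value notation) → 1×10 + 6 = 16 (decimal)
184 + 16 = 200
200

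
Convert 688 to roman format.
Convert 688 (decimal) → 688 = 500 + 100 + 50 + 10 + 10 + 10 + 5 + 1 + 1 + 1 → DCLXXXVIII (Roman numeral)
DCLXXXVIII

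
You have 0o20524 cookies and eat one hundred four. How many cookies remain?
Convert 0o20524 (octal) → 2×4096 + 5×64 + 2×8 + 4 = 8532 (decimal)
Convert one hundred four (English words) → 1×100 + 4 = 104 (decimal)
Compute 8532 - 104 = 8428
8428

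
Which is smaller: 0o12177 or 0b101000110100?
Convert 0o12177 (octal) → 1×4096 + 2×512 + 1×64 + 7×8 + 7 = 5247 (decimal)
Convert 0b101000110100 (binary) → 2048 + 512 + 32 + 16 + 4 = 2612 (decimal)
Compare 5247 vs 2612: smaller = 2612
2612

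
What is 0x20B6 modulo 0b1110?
Convert 0x20B6 (hexadecimal) → 2×4096 + 11×16 + 6 = 8374 (decimal)
Convert 0b1110 (binary) → 8 + 4 + 2 = 14 (decimal)
Compute 8374 mod 14 = 2
2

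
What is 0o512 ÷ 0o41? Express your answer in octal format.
Convert 0o512 (octal) → 5×64 + 1×8 + 2 = 330 (decimal)
Convert 0o41 (octal) → 4×8 + 1 = 33 (decimal)
Compute 330 ÷ 33 = 10
Convert 10 (decimal) → 10 = 1×8 + 2 → 0o12 (octal)
0o12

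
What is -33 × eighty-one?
Convert eighty-one (English words) → 81 (decimal)
Compute -33 × 81 = -2673
-2673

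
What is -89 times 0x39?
Convert 0x39 (hexadecimal) → 3×16 + 9 = 57 (decimal)
Compute -89 × 57 = -5073
-5073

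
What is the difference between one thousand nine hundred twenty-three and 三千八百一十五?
Convert one thousand nine hundred twenty-three (English words) → 1×1000 + 9×100 + 23 = 1923 (decimal)
Convert 三千八百一十五 (Chinese numeral) → 3×1000 + 8×100 + 1×10 + 5 = 3815 (decimal)
Difference: |1923 - 3815| = 1892
1892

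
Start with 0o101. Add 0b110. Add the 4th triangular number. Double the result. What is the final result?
Convert 0o101 (octal) → 1×64 + 1 = 65 (decimal)
Start: 65
Convert 0b110 (binary) → 4 + 2 = 6 (decimal)
65 + 6 = 71
Convert the 4th triangular number (triangular index) → 4×5/2 = 10 (decimal)
71 + 10 = 81
81 × 2 = 162
162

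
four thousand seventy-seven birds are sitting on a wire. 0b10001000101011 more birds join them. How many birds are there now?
Convert four thousand seventy-seven (English words) → 4×1000 + 77 = 4077 (decimal)
Convert 0b10001000101011 (binary) → 8192 + 512 + 32 + 8 + 2 + 1 = 8747 (decimal)
Compute 4077 + 8747 = 12824
12824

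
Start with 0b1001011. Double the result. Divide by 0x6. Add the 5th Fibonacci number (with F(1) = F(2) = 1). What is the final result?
Convert 0b1001011 (binary) → 64 + 8 + 2 + 1 = 75 (decimal)
Start: 75
75 × 2 = 150
Convert 0x6 (hexadecimal) → 6 (decimal)
150 ÷ 6 = 25
Convert the 5th Fibonacci number (with F(1) = F(2) = 1) (Fibonacci index) → 1, 1, 2, 3, 5 → 5 (decimal)
25 + 5 = 30
30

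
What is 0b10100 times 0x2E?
Convert 0b10100 (binary) → 16 + 4 = 20 (decimal)
Convert 0x2E (hexadecimal) → 2×16 + 14 = 46 (decimal)
Compute 20 × 46 = 920
920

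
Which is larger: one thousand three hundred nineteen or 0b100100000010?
Convert one thousand three hundred nineteen (English words) → 1×1000 + 3×100 + 19 = 1319 (decimal)
Convert 0b100100000010 (binary) → 2048 + 256 + 2 = 2306 (decimal)
Compare 1319 vs 2306: larger = 2306
2306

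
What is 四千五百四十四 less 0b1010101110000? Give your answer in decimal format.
Convert 四千五百四十四 (Chinese numeral) → 4×1000 + 5×100 + 4×10 + 4 = 4544 (decimal)
Convert 0b1010101110000 (binary) → 4096 + 1024 + 256 + 64 + 32 + 16 = 5488 (decimal)
Compute 4544 - 5488 = -944
-944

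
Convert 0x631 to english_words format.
Convert 0x631 (hexadecimal) → 6×256 + 3×16 + 1 = 1585 (decimal)
Convert 1585 (decimal) → 1585 = 1×1000 + 5×100 + 85 → one thousand five hundred eighty-five (English words)
one thousand five hundred eighty-five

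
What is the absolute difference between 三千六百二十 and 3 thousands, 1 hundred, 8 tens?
Convert 三千六百二十 (Chinese numeral) → 3×1000 + 6×100 + 2×10 = 3620 (decimal)
Convert 3 thousands, 1 hundred, 8 tens (place-value notation) → 3×1000 + 1×100 + 8×10 = 3180 (decimal)
Compute |3620 - 3180| = 440
440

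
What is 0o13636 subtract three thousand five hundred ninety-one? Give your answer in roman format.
Convert 0o13636 (octal) → 1×4096 + 3×512 + 6×64 + 3×8 + 6 = 6046 (decimal)
Convert three thousand five hundred ninety-one (English words) → 3×1000 + 5×100 + 91 = 3591 (decimal)
Compute 6046 - 3591 = 2455
Convert 2455 (decimal) → 2455 = 1000 + 1000 + 400 + 50 + 5 → MMCDLV (Roman numeral)
MMCDLV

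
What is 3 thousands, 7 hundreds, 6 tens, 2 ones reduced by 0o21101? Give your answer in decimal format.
Convert 3 thousands, 7 hundreds, 6 tens, 2 ones (place-value notation) → 3×1000 + 7×100 + 6×10 + 2 = 3762 (decimal)
Convert 0o21101 (octal) → 2×4096 + 1×512 + 1×64 + 1 = 8769 (decimal)
Compute 3762 - 8769 = -5007
-5007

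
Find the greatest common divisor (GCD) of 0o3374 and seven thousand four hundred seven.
Convert 0o3374 (octal) → 3×512 + 3×64 + 7×8 + 4 = 1788 (decimal)
Convert seven thousand four hundred seven (English words) → 7×1000 + 4×100 + 7 = 7407 (decimal)
Compute gcd(1788, 7407) = 3
3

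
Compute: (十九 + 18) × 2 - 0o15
Convert 十九 (Chinese numeral) → 1×10 + 9 = 19 (decimal)
Convert 0o15 (octal) → 1×8 + 5 = 13 (decimal)
Expression in decimal: (19 + 18) × 2 - 13
Parentheses first: 19 + 18 = 37
Multiply: 37 × 2 = 74
Subtract: 74 - 13 = 61
61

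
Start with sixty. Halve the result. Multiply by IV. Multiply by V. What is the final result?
Convert sixty (English words) → 60 (decimal)
Start: 60
60 ÷ 2 = 30
Convert IV (Roman numeral) → 4 (decimal)
30 × 4 = 120
Convert V (Roman numeral) → 5 (decimal)
120 × 5 = 600
600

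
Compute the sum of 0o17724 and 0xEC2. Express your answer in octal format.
Convert 0o17724 (octal) → 1×4096 + 7×512 + 7×64 + 2×8 + 4 = 8148 (decimal)
Convert 0xEC2 (hexadecimal) → 14×256 + 12×16 + 2 = 3778 (decimal)
Compute 8148 + 3778 = 11926
Convert 11926 (decimal) → 11926 = 2×4096 + 7×512 + 2×64 + 2×8 + 6 → 0o27226 (octal)
0o27226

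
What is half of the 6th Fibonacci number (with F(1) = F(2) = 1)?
The 6th Fibonacci number (with F(1) = F(2) = 1): 1, 1, 2, 3, 5, 8 → 8
Compute 8 ÷ 2 = 4
4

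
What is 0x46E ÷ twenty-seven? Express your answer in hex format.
Convert 0x46E (hexadecimal) → 4×256 + 6×16 + 14 = 1134 (decimal)
Convert twenty-seven (English words) → 27 (decimal)
Compute 1134 ÷ 27 = 42
Convert 42 (decimal) → 42 = 2×16 + 10 → 0x2A (hexadecimal)
0x2A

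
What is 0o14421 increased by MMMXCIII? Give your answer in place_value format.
Convert 0o14421 (octal) → 1×4096 + 4×512 + 4×64 + 2×8 + 1 = 6417 (decimal)
Convert MMMXCIII (Roman numeral) → 1000 + 1000 + 1000 + 90 + 1 + 1 + 1 = 3093 (decimal)
Compute 6417 + 3093 = 9510
Convert 9510 (decimal) → 9510 = 9×1000 + 5×100 + 1×10 → 9 thousands, 5 hundreds, 1 ten (place-value notation)
9 thousands, 5 hundreds, 1 ten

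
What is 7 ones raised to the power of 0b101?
Convert 7 ones (place-value notation) → 7 (decimal)
Convert 0b101 (binary) → 4 + 1 = 5 (decimal)
Compute 7 ^ 5 = 16807
16807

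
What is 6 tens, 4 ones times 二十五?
Convert 6 tens, 4 ones (place-value notation) → 6×10 + 4 = 64 (decimal)
Convert 二十五 (Chinese numeral) → 2×10 + 5 = 25 (decimal)
Compute 64 × 25 = 1600
1600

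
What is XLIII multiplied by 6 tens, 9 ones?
Convert XLIII (Roman numeral) → 40 + 1 + 1 + 1 = 43 (decimal)
Convert 6 tens, 9 ones (place-value notation) → 6×10 + 9 = 69 (decimal)
Compute 43 × 69 = 2967
2967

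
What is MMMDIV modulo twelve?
Convert MMMDIV (Roman numeral) → 1000 + 1000 + 1000 + 500 + 4 = 3504 (decimal)
Convert twelve (English words) → 12 (decimal)
Compute 3504 mod 12 = 0
0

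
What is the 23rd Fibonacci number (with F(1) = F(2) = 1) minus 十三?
The 23rd Fibonacci number (with F(1) = F(2) = 1) = 28657
Convert 十三 (Chinese numeral) → 1×10 + 3 = 13 (decimal)
Compute 28657 - 13 = 28644
28644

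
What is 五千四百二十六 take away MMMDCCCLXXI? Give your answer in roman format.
Convert 五千四百二十六 (Chinese numeral) → 5×1000 + 4×100 + 2×10 + 6 = 5426 (decimal)
Convert MMMDCCCLXXI (Roman numeral) → 1000 + 1000 + 1000 + 500 + 100 + 100 + 100 + 50 + 10 + 10 + 1 = 3871 (decimal)
Compute 5426 - 3871 = 1555
Convert 1555 (decimal) → 1555 = 1000 + 500 + 50 + 5 → MDLV (Roman numeral)
MDLV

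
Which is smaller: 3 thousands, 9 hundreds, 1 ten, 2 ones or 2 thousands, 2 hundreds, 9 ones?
Convert 3 thousands, 9 hundreds, 1 ten, 2 ones (place-value notation) → 3×1000 + 9×100 + 1×10 + 2 = 3912 (decimal)
Convert 2 thousands, 2 hundreds, 9 ones (place-value notation) → 2×1000 + 2×100 + 9 = 2209 (decimal)
Compare 3912 vs 2209: smaller = 2209
2209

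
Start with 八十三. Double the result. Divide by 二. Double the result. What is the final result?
Convert 八十三 (Chinese numeral) → 8×10 + 3 = 83 (decimal)
Start: 83
83 × 2 = 166
Convert 二 (Chinese numeral) → 2 (decimal)
166 ÷ 2 = 83
83 × 2 = 166
166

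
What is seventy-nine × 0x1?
Convert seventy-nine (English words) → 79 (decimal)
Convert 0x1 (hexadecimal) → 1 (decimal)
Compute 79 × 1 = 79
79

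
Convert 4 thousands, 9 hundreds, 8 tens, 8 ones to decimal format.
Convert 4 thousands, 9 hundreds, 8 tens, 8 ones (place-value notation) → 4×1000 + 9×100 + 8×10 + 8 = 4988 (decimal)
4988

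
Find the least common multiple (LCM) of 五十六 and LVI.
Convert 五十六 (Chinese numeral) → 5×10 + 6 = 56 (decimal)
Convert LVI (Roman numeral) → 50 + 5 + 1 = 56 (decimal)
Compute lcm(56, 56) = 56
56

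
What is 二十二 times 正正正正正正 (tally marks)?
Convert 二十二 (Chinese numeral) → 2×10 + 2 = 22 (decimal)
Convert 正正正正正正 (tally marks) → 5 + 5 + 5 + 5 + 5 + 5 = 30 (decimal)
Compute 22 × 30 = 660
660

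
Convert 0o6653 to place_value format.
Convert 0o6653 (octal) → 6×512 + 6×64 + 5×8 + 3 = 3499 (decimal)
Convert 3499 (decimal) → 3499 = 3×1000 + 4×100 + 9×10 + 9 → 3 thousands, 4 hundreds, 9 tens, 9 ones (place-value notation)
3 thousands, 4 hundreds, 9 tens, 9 ones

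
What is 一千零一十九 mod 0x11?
Convert 一千零一十九 (Chinese numeral) → 1×1000 + 1×10 + 9 = 1019 (decimal)
Convert 0x11 (hexadecimal) → 1×16 + 1 = 17 (decimal)
Compute 1019 mod 17 = 16
16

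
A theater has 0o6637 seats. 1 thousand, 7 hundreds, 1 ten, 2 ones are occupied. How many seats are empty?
Convert 0o6637 (octal) → 6×512 + 6×64 + 3×8 + 7 = 3487 (decimal)
Convert 1 thousand, 7 hundreds, 1 ten, 2 ones (place-value notation) → 1×1000 + 7×100 + 1×10 + 2 = 1712 (decimal)
Compute 3487 - 1712 = 1775
1775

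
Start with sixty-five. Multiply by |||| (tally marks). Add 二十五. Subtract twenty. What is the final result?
Convert sixty-five (English words) → 65 (decimal)
Start: 65
Convert |||| (tally marks) → 4 (decimal)
65 × 4 = 260
Convert 二十五 (Chinese numeral) → 2×10 + 5 = 25 (decimal)
260 + 25 = 285
Convert twenty (English words) → 20 (decimal)
285 - 20 = 265
265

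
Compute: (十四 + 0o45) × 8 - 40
Convert 十四 (Chinese numeral) → 1×10 + 4 = 14 (decimal)
Convert 0o45 (octal) → 4×8 + 5 = 37 (decimal)
Expression in decimal: (14 + 37) × 8 - 40
Parentheses first: 14 + 37 = 51
Multiply: 51 × 8 = 408
Subtract: 408 - 40 = 368
368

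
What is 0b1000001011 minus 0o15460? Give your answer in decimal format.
Convert 0b1000001011 (binary) → 512 + 8 + 2 + 1 = 523 (decimal)
Convert 0o15460 (octal) → 1×4096 + 5×512 + 4×64 + 6×8 = 6960 (decimal)
Compute 523 - 6960 = -6437
-6437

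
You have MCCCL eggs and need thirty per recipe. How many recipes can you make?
Convert MCCCL (Roman numeral) → 1000 + 100 + 100 + 100 + 50 = 1350 (decimal)
Convert thirty (English words) → 30 (decimal)
Compute 1350 ÷ 30 = 45
45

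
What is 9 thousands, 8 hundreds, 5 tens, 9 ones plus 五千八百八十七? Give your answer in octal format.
Convert 9 thousands, 8 hundreds, 5 tens, 9 ones (place-value notation) → 9×1000 + 8×100 + 5×10 + 9 = 9859 (decimal)
Convert 五千八百八十七 (Chinese numeral) → 5×1000 + 8×100 + 8×10 + 7 = 5887 (decimal)
Compute 9859 + 5887 = 15746
Convert 15746 (decimal) → 15746 = 3×4096 + 6×512 + 6×64 + 2 → 0o36602 (octal)
0o36602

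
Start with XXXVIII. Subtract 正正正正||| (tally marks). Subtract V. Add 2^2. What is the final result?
Convert XXXVIII (Roman numeral) → 10 + 10 + 10 + 5 + 1 + 1 + 1 = 38 (decimal)
Start: 38
Convert 正正正正||| (tally marks) → 5 + 5 + 5 + 5 + 3 = 23 (decimal)
38 - 23 = 15
Convert V (Roman numeral) → 5 (decimal)
15 - 5 = 10
Convert 2^2 (power) → 4 (decimal)
10 + 4 = 14
14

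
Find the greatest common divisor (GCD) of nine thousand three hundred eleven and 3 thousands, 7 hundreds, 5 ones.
Convert nine thousand three hundred eleven (English words) → 9×1000 + 3×100 + 11 = 9311 (decimal)
Convert 3 thousands, 7 hundreds, 5 ones (place-value notation) → 3×1000 + 7×100 + 5 = 3705 (decimal)
Compute gcd(9311, 3705) = 1
1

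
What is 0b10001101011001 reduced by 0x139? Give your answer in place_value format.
Convert 0b10001101011001 (binary) → 8192 + 512 + 256 + 64 + 16 + 8 + 1 = 9049 (decimal)
Convert 0x139 (hexadecimal) → 1×256 + 3×16 + 9 = 313 (decimal)
Compute 9049 - 313 = 8736
Convert 8736 (decimal) → 8736 = 8×1000 + 7×100 + 3×10 + 6 → 8 thousands, 7 hundreds, 3 tens, 6 ones (place-value notation)
8 thousands, 7 hundreds, 3 tens, 6 ones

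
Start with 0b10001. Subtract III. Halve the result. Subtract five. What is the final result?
Convert 0b10001 (binary) → 16 + 1 = 17 (decimal)
Start: 17
Convert III (Roman numeral) → 1 + 1 + 1 = 3 (decimal)
17 - 3 = 14
14 ÷ 2 = 7
Convert five (English words) → 5 (decimal)
7 - 5 = 2
2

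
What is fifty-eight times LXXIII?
Convert fifty-eight (English words) → 58 (decimal)
Convert LXXIII (Roman numeral) → 50 + 10 + 10 + 1 + 1 + 1 = 73 (decimal)
Compute 58 × 73 = 4234
4234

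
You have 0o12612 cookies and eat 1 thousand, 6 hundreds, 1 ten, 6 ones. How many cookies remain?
Convert 0o12612 (octal) → 1×4096 + 2×512 + 6×64 + 1×8 + 2 = 5514 (decimal)
Convert 1 thousand, 6 hundreds, 1 ten, 6 ones (place-value notation) → 1×1000 + 6×100 + 1×10 + 6 = 1616 (decimal)
Compute 5514 - 1616 = 3898
3898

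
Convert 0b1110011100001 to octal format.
Convert 0b1110011100001 (binary) → 4096 + 2048 + 1024 + 128 + 64 + 32 + 1 = 7393 (decimal)
Convert 7393 (decimal) → 7393 = 1×4096 + 6×512 + 3×64 + 4×8 + 1 → 0o16341 (octal)
0o16341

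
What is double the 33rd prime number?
The 33rd prime number = 137
Compute 137 × 2 = 274
274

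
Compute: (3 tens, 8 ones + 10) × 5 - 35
Convert 3 tens, 8 ones (place-value notation) → 3×10 + 8 = 38 (decimal)
Expression in decimal: (38 + 10) × 5 - 35
Parentheses first: 38 + 10 = 48
Multiply: 48 × 5 = 240
Subtract: 240 - 35 = 205
205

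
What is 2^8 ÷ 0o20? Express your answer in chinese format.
Convert 2^8 (power) → 256 (decimal)
Convert 0o20 (octal) → 2×8 = 16 (decimal)
Compute 256 ÷ 16 = 16
Convert 16 (decimal) → 16 = 1×10 + 6 → 十六 (Chinese numeral)
十六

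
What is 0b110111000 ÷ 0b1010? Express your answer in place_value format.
Convert 0b110111000 (binary) → 256 + 128 + 32 + 16 + 8 = 440 (decimal)
Convert 0b1010 (binary) → 8 + 2 = 10 (decimal)
Compute 440 ÷ 10 = 44
Convert 44 (decimal) → 44 = 4×10 + 4 → 4 tens, 4 ones (place-value notation)
4 tens, 4 ones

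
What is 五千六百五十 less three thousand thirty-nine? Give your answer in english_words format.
Convert 五千六百五十 (Chinese numeral) → 5×1000 + 6×100 + 5×10 = 5650 (decimal)
Convert three thousand thirty-nine (English words) → 3×1000 + 39 = 3039 (decimal)
Compute 5650 - 3039 = 2611
Convert 2611 (decimal) → 2611 = 2×1000 + 6×100 + 11 → two thousand six hundred eleven (English words)
two thousand six hundred eleven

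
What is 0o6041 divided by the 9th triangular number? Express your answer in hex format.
Convert 0o6041 (octal) → 6×512 + 4×8 + 1 = 3105 (decimal)
Convert the 9th triangular number (triangular index) → 9×10/2 = 45 (decimal)
Compute 3105 ÷ 45 = 69
Convert 69 (decimal) → 69 = 4×16 + 5 → 0x45 (hexadecimal)
0x45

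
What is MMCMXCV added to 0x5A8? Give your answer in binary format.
Convert MMCMXCV (Roman numeral) → 1000 + 1000 + 900 + 90 + 5 = 2995 (decimal)
Convert 0x5A8 (hexadecimal) → 5×256 + 10×16 + 8 = 1448 (decimal)
Compute 2995 + 1448 = 4443
Convert 4443 (decimal) → 4443 = 4096 + 256 + 64 + 16 + 8 + 2 + 1 → 0b1000101011011 (binary)
0b1000101011011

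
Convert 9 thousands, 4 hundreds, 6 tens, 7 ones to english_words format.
Convert 9 thousands, 4 hundreds, 6 tens, 7 ones (place-value notation) → 9×1000 + 4×100 + 6×10 + 7 = 9467 (decimal)
Convert 9467 (decimal) → 9467 = 9×1000 + 4×100 + 67 → nine thousand four hundred sixty-seven (English words)
nine thousand four hundred sixty-seven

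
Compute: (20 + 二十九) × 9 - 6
Convert 二十九 (Chinese numeral) → 2×10 + 9 = 29 (decimal)
Expression in decimal: (20 + 29) × 9 - 6
Parentheses first: 20 + 29 = 49
Multiply: 49 × 9 = 441
Subtract: 441 - 6 = 435
435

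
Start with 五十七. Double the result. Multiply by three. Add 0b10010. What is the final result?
Convert 五十七 (Chinese numeral) → 5×10 + 7 = 57 (decimal)
Start: 57
57 × 2 = 114
Convert three (English words) → 3 (decimal)
114 × 3 = 342
Convert 0b10010 (binary) → 16 + 2 = 18 (decimal)
342 + 18 = 360
360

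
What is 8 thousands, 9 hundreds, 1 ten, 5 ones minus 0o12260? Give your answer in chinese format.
Convert 8 thousands, 9 hundreds, 1 ten, 5 ones (place-value notation) → 8×1000 + 9×100 + 1×10 + 5 = 8915 (decimal)
Convert 0o12260 (octal) → 1×4096 + 2×512 + 2×64 + 6×8 = 5296 (decimal)
Compute 8915 - 5296 = 3619
Convert 3619 (decimal) → 3619 = 3×1000 + 6×100 + 1×10 + 9 → 三千六百一十九 (Chinese numeral)
三千六百一十九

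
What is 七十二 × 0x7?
Convert 七十二 (Chinese numeral) → 7×10 + 2 = 72 (decimal)
Convert 0x7 (hexadecimal) → 7 (decimal)
Compute 72 × 7 = 504
504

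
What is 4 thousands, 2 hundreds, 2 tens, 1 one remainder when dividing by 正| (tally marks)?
Convert 4 thousands, 2 hundreds, 2 tens, 1 one (place-value notation) → 4×1000 + 2×100 + 2×10 + 1 = 4221 (decimal)
Convert 正| (tally marks) → 5 + 1 = 6 (decimal)
Compute 4221 mod 6 = 3
3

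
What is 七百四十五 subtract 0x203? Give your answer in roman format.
Convert 七百四十五 (Chinese numeral) → 7×100 + 4×10 + 5 = 745 (decimal)
Convert 0x203 (hexadecimal) → 2×256 + 3 = 515 (decimal)
Compute 745 - 515 = 230
Convert 230 (decimal) → 230 = 100 + 100 + 10 + 10 + 10 → CCXXX (Roman numeral)
CCXXX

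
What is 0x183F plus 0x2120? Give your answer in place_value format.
Convert 0x183F (hexadecimal) → 1×4096 + 8×256 + 3×16 + 15 = 6207 (decimal)
Convert 0x2120 (hexadecimal) → 2×4096 + 1×256 + 2×16 = 8480 (decimal)
Compute 6207 + 8480 = 14687
Convert 14687 (decimal) → 14687 = 14×1000 + 6×100 + 8×10 + 7 → 14 thousands, 6 hundreds, 8 tens, 7 ones (place-value notation)
14 thousands, 6 hundreds, 8 tens, 7 ones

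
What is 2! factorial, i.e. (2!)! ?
Convert 2! (factorial) → 2 (decimal)
Compute 2! = 2
2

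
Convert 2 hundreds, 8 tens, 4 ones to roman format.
Convert 2 hundreds, 8 tens, 4 ones (place-value notation) → 2×100 + 8×10 + 4 = 284 (decimal)
Convert 284 (decimal) → 284 = 100 + 100 + 50 + 10 + 10 + 10 + 4 → CCLXXXIV (Roman numeral)
CCLXXXIV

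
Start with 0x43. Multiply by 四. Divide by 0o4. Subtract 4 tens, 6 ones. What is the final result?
Convert 0x43 (hexadecimal) → 4×16 + 3 = 67 (decimal)
Start: 67
Convert 四 (Chinese numeral) → 4 (decimal)
67 × 4 = 268
Convert 0o4 (octal) → 4 (decimal)
268 ÷ 4 = 67
Convert 4 tens, 6 ones (place-value notation) → 4×10 + 6 = 46 (decimal)
67 - 46 = 21
21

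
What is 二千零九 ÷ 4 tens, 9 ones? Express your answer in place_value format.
Convert 二千零九 (Chinese numeral) → 2×1000 + 9 = 2009 (decimal)
Convert 4 tens, 9 ones (place-value notation) → 4×10 + 9 = 49 (decimal)
Compute 2009 ÷ 49 = 41
Convert 41 (decimal) → 41 = 4×10 + 1 → 4 tens, 1 one (place-value notation)
4 tens, 1 one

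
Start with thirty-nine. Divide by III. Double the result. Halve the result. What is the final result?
Convert thirty-nine (English words) → 39 (decimal)
Start: 39
Convert III (Roman numeral) → 1 + 1 + 1 = 3 (decimal)
39 ÷ 3 = 13
13 × 2 = 26
26 ÷ 2 = 13
13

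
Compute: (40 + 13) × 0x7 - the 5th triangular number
Convert 0x7 (hexadecimal) → 7 (decimal)
Convert the 5th triangular number (triangular index) → 5×6/2 = 15 (decimal)
Expression in decimal: (40 + 13) × 7 - 15
Parentheses first: 40 + 13 = 53
Multiply: 53 × 7 = 371
Subtract: 371 - 15 = 356
356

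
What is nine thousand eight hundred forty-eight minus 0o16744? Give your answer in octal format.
Convert nine thousand eight hundred forty-eight (English words) → 9×1000 + 8×100 + 48 = 9848 (decimal)
Convert 0o16744 (octal) → 1×4096 + 6×512 + 7×64 + 4×8 + 4 = 7652 (decimal)
Compute 9848 - 7652 = 2196
Convert 2196 (decimal) → 2196 = 4×512 + 2×64 + 2×8 + 4 → 0o4224 (octal)
0o4224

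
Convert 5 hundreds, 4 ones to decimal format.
Convert 5 hundreds, 4 ones (place-value notation) → 5×100 + 4 = 504 (decimal)
504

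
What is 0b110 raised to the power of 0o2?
Convert 0b110 (binary) → 4 + 2 = 6 (decimal)
Convert 0o2 (octal) → 2 (decimal)
Compute 6 ^ 2 = 36
36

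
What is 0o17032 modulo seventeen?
Convert 0o17032 (octal) → 1×4096 + 7×512 + 3×8 + 2 = 7706 (decimal)
Convert seventeen (English words) → 17 (decimal)
Compute 7706 mod 17 = 5
5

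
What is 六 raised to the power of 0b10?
Convert 六 (Chinese numeral) → 6 (decimal)
Convert 0b10 (binary) → 2 (decimal)
Compute 6 ^ 2 = 36
36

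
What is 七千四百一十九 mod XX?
Convert 七千四百一十九 (Chinese numeral) → 7×1000 + 4×100 + 1×10 + 9 = 7419 (decimal)
Convert XX (Roman numeral) → 10 + 10 = 20 (decimal)
Compute 7419 mod 20 = 19
19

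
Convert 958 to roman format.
Convert 958 (decimal) → 958 = 900 + 50 + 5 + 1 + 1 + 1 → CMLVIII (Roman numeral)
CMLVIII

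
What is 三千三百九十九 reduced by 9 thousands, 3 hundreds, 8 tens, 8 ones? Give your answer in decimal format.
Convert 三千三百九十九 (Chinese numeral) → 3×1000 + 3×100 + 9×10 + 9 = 3399 (decimal)
Convert 9 thousands, 3 hundreds, 8 tens, 8 ones (place-value notation) → 9×1000 + 3×100 + 8×10 + 8 = 9388 (decimal)
Compute 3399 - 9388 = -5989
-5989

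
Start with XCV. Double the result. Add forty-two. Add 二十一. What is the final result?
Convert XCV (Roman numeral) → 90 + 5 = 95 (decimal)
Start: 95
95 × 2 = 190
Convert forty-two (English words) → 42 (decimal)
190 + 42 = 232
Convert 二十一 (Chinese numeral) → 2×10 + 1 = 21 (decimal)
232 + 21 = 253
253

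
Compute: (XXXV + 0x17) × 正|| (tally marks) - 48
Convert XXXV (Roman numeral) → 10 + 10 + 10 + 5 = 35 (decimal)
Convert 0x17 (hexadecimal) → 1×16 + 7 = 23 (decimal)
Convert 正|| (tally marks) → 5 + 2 = 7 (decimal)
Expression in decimal: (35 + 23) × 7 - 48
Parentheses first: 35 + 23 = 58
Multiply: 58 × 7 = 406
Subtract: 406 - 48 = 358
358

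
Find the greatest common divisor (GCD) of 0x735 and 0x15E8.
Convert 0x735 (hexadecimal) → 7×256 + 3×16 + 5 = 1845 (decimal)
Convert 0x15E8 (hexadecimal) → 1×4096 + 5×256 + 14×16 + 8 = 5608 (decimal)
Compute gcd(1845, 5608) = 1
1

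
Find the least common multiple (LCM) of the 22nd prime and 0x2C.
Convert the 22nd prime (prime index) → 79 (decimal)
Convert 0x2C (hexadecimal) → 2×16 + 12 = 44 (decimal)
Compute lcm(79, 44) = 3476
3476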